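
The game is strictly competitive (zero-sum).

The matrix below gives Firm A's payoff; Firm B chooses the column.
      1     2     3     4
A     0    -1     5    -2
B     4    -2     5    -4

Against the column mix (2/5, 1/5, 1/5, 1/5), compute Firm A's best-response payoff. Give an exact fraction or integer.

7/5

A: (0)·(2/5) + (-1)·(1/5) + (5)·(1/5) + (-2)·(1/5) = 2/5.
B: (4)·(2/5) + (-2)·(1/5) + (5)·(1/5) + (-4)·(1/5) = 7/5.
The best pure response is B with expected payoff 7/5.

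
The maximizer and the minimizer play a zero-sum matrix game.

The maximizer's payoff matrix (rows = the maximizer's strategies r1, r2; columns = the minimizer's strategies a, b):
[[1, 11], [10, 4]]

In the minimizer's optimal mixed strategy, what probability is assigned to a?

Row minima are 1 and 4, so the maximizer's maximin is 4; column maxima are 10 and 11, so the minimizer's minimax is 10. These differ, so the equilibrium is in mixed strategies.
Let the minimizer play a with probability q. The maximizer is indifferent when q + 11(1−q) = 10q + 4(1−q), giving q = 7/16.

7/16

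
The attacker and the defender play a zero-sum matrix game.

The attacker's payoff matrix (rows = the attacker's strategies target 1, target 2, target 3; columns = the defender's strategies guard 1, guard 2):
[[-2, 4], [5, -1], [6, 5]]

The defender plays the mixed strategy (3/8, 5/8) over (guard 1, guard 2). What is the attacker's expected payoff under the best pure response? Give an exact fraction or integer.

target 1: (-2)·(3/8) + (4)·(5/8) = 7/4.
target 2: (5)·(3/8) + (-1)·(5/8) = 5/4.
target 3: (6)·(3/8) + (5)·(5/8) = 43/8.
The best pure response is target 3 with expected payoff 43/8.

43/8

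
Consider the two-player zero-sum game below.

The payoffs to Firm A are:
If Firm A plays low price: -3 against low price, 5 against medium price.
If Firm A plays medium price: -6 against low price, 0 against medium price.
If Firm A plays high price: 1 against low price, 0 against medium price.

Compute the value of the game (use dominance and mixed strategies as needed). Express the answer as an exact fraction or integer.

5/9

Row medium price is strictly dominated by row low price, so Firm A never plays it.
The remaining 2×2 game on (low price, high price) × (low price, medium price) has no saddle point. Let Firm A play low price with probability p; indifference gives −3p + (1−p) = 5p, so p = 1/9.
Similarly Firm B's optimal q on low price is 5/9, and the value is -3·(5/9) + (5)·(4/9) = 5/9.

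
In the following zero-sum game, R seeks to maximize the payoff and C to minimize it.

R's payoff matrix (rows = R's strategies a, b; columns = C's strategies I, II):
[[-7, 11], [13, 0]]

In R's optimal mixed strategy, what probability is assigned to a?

13/31

Row minima are -7 and 0, so R's maximin is 0; column maxima are 13 and 11, so C's minimax is 11. These differ, so the equilibrium is in mixed strategies.
Let R play a with probability p. C is indifferent when −7p + 13(1−p) = 11p, giving p = 13/31.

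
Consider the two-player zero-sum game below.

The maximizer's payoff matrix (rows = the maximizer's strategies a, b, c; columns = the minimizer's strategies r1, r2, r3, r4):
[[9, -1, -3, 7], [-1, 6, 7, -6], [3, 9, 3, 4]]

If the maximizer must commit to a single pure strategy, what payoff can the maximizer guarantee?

The worst-case payoff for each row is a: -3, b: -6, c: 3.
The best of these is 3.

3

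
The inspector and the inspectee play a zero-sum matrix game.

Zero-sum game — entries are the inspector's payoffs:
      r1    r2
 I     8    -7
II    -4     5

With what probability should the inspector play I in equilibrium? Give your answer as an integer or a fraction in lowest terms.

3/8

Row minima are -7 and -4, so the inspector's maximin is -4; column maxima are 8 and 5, so the inspectee's minimax is 5. These differ, so the equilibrium is in mixed strategies.
Let the inspector play I with probability p. The inspectee is indifferent when 8p − 4(1−p) = −7p + 5(1−p), giving p = 3/8.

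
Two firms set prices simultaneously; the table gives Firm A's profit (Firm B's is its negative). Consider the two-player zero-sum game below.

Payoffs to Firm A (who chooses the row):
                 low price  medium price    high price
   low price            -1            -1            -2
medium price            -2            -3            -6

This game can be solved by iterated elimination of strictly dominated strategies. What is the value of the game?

-2

Row medium price is strictly dominated by row low price (-1>-2, -1>-3, -2>-6); eliminate medium price.
Column low price is strictly dominated by high price for Firm B (-2<-1); eliminate low price.
Column medium price is strictly dominated by high price for Firm B (-2<-1); eliminate medium price.
Only (low price, high price) remains, with payoff -2.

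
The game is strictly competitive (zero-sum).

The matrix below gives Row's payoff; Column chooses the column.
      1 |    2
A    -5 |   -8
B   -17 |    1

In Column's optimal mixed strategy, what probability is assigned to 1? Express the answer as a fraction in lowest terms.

Row minima are -8 and -17, so Row's maximin is -8; column maxima are -5 and 1, so Column's minimax is -5. These differ, so the equilibrium is in mixed strategies.
Let Column play 1 with probability q. Row is indifferent when −5q − 8(1−q) = −17q + (1−q), giving q = 3/7.

3/7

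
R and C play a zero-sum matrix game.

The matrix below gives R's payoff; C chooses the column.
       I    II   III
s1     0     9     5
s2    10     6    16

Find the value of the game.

90/13

Column III is strictly dominated by I for C (it gives R more in every row).
The remaining 2×2 game on (s1, s2) × (I, II) has no saddle point. Let R play s1 with probability p; indifference gives 10(1−p) = 9p + 6(1−p), so p = 4/13.
Similarly C's optimal q on I is 3/13, and the value is 0·(3/13) + (9)·(10/13) = 90/13.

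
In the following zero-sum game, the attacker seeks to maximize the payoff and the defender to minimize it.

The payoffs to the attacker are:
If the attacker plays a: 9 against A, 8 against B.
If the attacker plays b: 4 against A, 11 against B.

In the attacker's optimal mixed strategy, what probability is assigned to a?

7/8

Row minima are 8 and 4, so the attacker's maximin is 8; column maxima are 9 and 11, so the defender's minimax is 9. These differ, so the equilibrium is in mixed strategies.
Let the attacker play a with probability p. The defender is indifferent when 9p + 4(1−p) = 8p + 11(1−p), giving p = 7/8.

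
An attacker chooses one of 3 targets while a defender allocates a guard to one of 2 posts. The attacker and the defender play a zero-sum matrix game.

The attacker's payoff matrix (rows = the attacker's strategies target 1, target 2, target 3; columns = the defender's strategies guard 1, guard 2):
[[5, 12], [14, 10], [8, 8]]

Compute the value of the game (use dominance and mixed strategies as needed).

Row target 3 is strictly dominated by row target 2, so the attacker never plays it.
The remaining 2×2 game on (target 1, target 2) × (guard 1, guard 2) has no saddle point. Let the attacker play target 1 with probability p; indifference gives 5p + 14(1−p) = 12p + 10(1−p), so p = 4/11.
Similarly the defender's optimal q on guard 1 is 2/11, and the value is 5·(2/11) + (12)·(9/11) = 118/11.

118/11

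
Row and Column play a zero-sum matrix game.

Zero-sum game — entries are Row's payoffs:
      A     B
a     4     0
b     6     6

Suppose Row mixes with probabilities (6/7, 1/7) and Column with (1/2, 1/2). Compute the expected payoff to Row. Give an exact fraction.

18/7

Against (1/2, 1/2), each row's expected payoff is a: 2; b: 6.
Taking the (6/7, 1/7)-weighted average: (6/7)·(2) + (1/7)·(6) = 18/7.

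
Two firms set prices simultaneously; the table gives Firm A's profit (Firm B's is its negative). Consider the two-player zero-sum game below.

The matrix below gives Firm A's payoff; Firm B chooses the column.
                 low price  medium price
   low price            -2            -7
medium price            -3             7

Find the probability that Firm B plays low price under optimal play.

14/15

Row minima are -7 and -3, so Firm A's maximin is -3; column maxima are -2 and 7, so Firm B's minimax is -2. These differ, so the equilibrium is in mixed strategies.
Let Firm B play low price with probability q. Firm A is indifferent when −2q − 7(1−q) = −3q + 7(1−q), giving q = 14/15.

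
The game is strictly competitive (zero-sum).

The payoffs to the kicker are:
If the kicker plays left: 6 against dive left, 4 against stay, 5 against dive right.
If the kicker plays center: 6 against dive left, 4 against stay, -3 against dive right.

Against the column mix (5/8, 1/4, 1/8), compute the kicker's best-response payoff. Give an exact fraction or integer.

43/8

left: (6)·(5/8) + (4)·(1/4) + (5)·(1/8) = 43/8.
center: (6)·(5/8) + (4)·(1/4) + (-3)·(1/8) = 35/8.
The best pure response is left with expected payoff 43/8.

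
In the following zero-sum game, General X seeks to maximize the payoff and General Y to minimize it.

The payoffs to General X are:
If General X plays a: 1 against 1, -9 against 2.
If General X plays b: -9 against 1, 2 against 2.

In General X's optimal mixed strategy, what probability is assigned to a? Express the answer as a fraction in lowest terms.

Row minima are -9 and -9, so General X's maximin is -9; column maxima are 1 and 2, so General Y's minimax is 1. These differ, so the equilibrium is in mixed strategies.
Let General X play a with probability p. General Y is indifferent when p − 9(1−p) = −9p + 2(1−p), giving p = 11/21.

11/21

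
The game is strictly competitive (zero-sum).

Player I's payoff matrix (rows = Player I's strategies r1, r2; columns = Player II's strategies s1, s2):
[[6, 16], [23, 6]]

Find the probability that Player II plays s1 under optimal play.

10/27

Row minima are 6 and 6, so Player I's maximin is 6; column maxima are 23 and 16, so Player II's minimax is 16. These differ, so the equilibrium is in mixed strategies.
Let Player II play s1 with probability q. Player I is indifferent when 6q + 16(1−q) = 23q + 6(1−q), giving q = 10/27.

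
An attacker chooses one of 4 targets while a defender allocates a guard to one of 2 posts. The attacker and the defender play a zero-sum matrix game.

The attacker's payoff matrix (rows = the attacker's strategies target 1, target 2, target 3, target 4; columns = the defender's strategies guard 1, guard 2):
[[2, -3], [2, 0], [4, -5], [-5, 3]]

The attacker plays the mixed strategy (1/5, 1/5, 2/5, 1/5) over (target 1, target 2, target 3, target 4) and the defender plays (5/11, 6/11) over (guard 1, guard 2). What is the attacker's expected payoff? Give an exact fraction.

-5/11

Against (5/11, 6/11), each row's expected payoff is target 1: -8/11; target 2: 10/11; target 3: -10/11; target 4: -7/11.
Taking the (1/5, 1/5, 2/5, 1/5)-weighted average: (1/5)·(-8/11) + (1/5)·(10/11) + (2/5)·(-10/11) + (1/5)·(-7/11) = -5/11.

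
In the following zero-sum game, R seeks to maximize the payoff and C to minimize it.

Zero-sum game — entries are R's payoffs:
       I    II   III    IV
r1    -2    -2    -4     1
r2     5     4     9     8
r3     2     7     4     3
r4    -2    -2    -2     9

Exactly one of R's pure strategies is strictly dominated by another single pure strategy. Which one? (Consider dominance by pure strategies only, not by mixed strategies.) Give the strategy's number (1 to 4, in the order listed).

Compare r1 with r2: 5 > -2, 4 > -2, 9 > -4, 8 > 1.
So r2 strictly dominates r1 for R; r1 is strictly dominated.

1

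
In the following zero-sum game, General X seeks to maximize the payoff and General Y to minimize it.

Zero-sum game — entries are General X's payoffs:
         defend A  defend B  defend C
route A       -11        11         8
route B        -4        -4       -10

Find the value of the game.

Column defend B is strictly dominated by defend C for General Y (it gives General X more in every row).
The remaining 2×2 game on (route A, route B) × (defend A, defend C) has no saddle point. Let General X play route A with probability p; indifference gives −11p − 4(1−p) = 8p − 10(1−p), so p = 6/25.
Similarly General Y's optimal q on defend A is 18/25, and the value is -11·(18/25) + (8)·(7/25) = -142/25.

-142/25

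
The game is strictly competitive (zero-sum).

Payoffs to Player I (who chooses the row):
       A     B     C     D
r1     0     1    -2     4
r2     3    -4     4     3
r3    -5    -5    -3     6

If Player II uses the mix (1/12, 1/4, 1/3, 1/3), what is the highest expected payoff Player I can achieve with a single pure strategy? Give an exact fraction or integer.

r1: (0)·(1/12) + (1)·(1/4) + (-2)·(1/3) + (4)·(1/3) = 11/12.
r2: (3)·(1/12) + (-4)·(1/4) + (4)·(1/3) + (3)·(1/3) = 19/12.
r3: (-5)·(1/12) + (-5)·(1/4) + (-3)·(1/3) + (6)·(1/3) = -2/3.
The best pure response is r2 with expected payoff 19/12.

19/12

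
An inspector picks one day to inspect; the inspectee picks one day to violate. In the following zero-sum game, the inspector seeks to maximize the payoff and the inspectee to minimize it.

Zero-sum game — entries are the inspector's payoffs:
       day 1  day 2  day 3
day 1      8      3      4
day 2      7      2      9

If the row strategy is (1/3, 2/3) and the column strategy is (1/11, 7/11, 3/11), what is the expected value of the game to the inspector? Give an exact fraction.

Against (1/11, 7/11, 3/11), each row's expected payoff is day 1: 41/11; day 2: 48/11.
Taking the (1/3, 2/3)-weighted average: (1/3)·(41/11) + (2/3)·(48/11) = 137/33.

137/33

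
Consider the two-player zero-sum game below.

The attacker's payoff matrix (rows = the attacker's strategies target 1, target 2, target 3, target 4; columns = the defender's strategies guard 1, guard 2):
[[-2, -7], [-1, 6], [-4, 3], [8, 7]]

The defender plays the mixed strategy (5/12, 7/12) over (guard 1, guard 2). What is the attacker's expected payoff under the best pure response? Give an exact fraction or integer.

target 1: (-2)·(5/12) + (-7)·(7/12) = -59/12.
target 2: (-1)·(5/12) + (6)·(7/12) = 37/12.
target 3: (-4)·(5/12) + (3)·(7/12) = 1/12.
target 4: (8)·(5/12) + (7)·(7/12) = 89/12.
The best pure response is target 4 with expected payoff 89/12.

89/12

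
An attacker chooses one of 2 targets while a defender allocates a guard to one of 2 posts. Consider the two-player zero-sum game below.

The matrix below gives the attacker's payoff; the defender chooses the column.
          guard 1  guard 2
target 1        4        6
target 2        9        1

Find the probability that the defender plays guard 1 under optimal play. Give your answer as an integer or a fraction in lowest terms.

Row minima are 4 and 1, so the attacker's maximin is 4; column maxima are 9 and 6, so the defender's minimax is 6. These differ, so the equilibrium is in mixed strategies.
Let the defender play guard 1 with probability q. The attacker is indifferent when 4q + 6(1−q) = 9q + (1−q), giving q = 1/2.

1/2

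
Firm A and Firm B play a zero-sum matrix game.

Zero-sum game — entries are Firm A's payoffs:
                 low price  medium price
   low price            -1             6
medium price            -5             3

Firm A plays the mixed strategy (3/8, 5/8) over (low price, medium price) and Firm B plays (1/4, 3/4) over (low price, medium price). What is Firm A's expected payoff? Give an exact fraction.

71/32

Against (1/4, 3/4), each row's expected payoff is low price: 17/4; medium price: 1.
Taking the (3/8, 5/8)-weighted average: (3/8)·(17/4) + (5/8)·(1) = 71/32.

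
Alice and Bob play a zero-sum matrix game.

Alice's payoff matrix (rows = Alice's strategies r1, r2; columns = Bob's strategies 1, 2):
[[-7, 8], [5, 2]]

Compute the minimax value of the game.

Row minima are -7 and 2, so Alice's maximin is 2; column maxima are 5 and 8, so Bob's minimax is 5. These differ, so the equilibrium is in mixed strategies.
Let Alice play r1 with probability p. Bob is indifferent when −7p + 5(1−p) = 8p + 2(1−p), giving p = 1/6.
Let Bob play 1 with probability q. Alice is indifferent when −7q + 8(1−q) = 5q + 2(1−q), giving q = 1/3.
The value is -7·(1/3) + (8)·(2/3) = 3.

3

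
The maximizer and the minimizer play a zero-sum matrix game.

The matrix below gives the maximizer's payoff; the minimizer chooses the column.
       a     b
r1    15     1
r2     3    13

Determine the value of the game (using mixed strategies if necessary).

Row minima are 1 and 3, so the maximizer's maximin is 3; column maxima are 15 and 13, so the minimizer's minimax is 13. These differ, so the equilibrium is in mixed strategies.
Let the maximizer play r1 with probability p. The minimizer is indifferent when 15p + 3(1−p) = p + 13(1−p), giving p = 5/12.
Let the minimizer play a with probability q. The maximizer is indifferent when 15q + (1−q) = 3q + 13(1−q), giving q = 1/2.
The value is 15·(1/2) + (1)·(1/2) = 8.

8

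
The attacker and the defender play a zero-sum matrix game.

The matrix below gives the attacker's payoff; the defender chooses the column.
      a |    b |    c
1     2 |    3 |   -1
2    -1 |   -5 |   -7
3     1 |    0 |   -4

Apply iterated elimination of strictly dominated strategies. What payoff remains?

-1

Column a is strictly dominated by c for the defender (-1<2, -7<-1, -4<1); eliminate a.
Column b is strictly dominated by c for the defender (-1<3, -7<-5, -4<0); eliminate b.
Row 2 is strictly dominated by row 1 (-1>-7); eliminate 2.
Row 3 is strictly dominated by row 1 (-1>-4); eliminate 3.
Only (1, c) remains, with payoff -1.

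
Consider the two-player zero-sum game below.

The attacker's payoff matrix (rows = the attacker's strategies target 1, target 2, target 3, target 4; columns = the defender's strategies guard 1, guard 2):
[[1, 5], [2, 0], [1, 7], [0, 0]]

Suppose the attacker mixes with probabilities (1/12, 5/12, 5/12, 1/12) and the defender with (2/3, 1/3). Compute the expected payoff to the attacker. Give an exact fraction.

Against (2/3, 1/3), each row's expected payoff is target 1: 7/3; target 2: 4/3; target 3: 3; target 4: 0.
Taking the (1/12, 5/12, 5/12, 1/12)-weighted average: (1/12)·(7/3) + (5/12)·(4/3) + (5/12)·(3) + (1/12)·(0) = 2.

2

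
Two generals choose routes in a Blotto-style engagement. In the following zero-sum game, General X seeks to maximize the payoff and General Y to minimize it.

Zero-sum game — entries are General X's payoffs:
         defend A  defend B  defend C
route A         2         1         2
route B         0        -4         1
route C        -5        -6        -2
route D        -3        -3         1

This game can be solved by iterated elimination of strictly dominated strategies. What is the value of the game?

Row route D is strictly dominated by row route A (2>-3, 1>-3, 2>1); eliminate route D.
Column defend A is strictly dominated by defend B for General Y (1<2, -4<0, -6<-5); eliminate defend A.
Row route B is strictly dominated by row route A (1>-4, 2>1); eliminate route B.
Column defend C is strictly dominated by defend B for General Y (1<2, -6<-2); eliminate defend C.
Row route C is strictly dominated by row route A (1>-6); eliminate route C.
Only (route A, defend B) remains, with payoff 1.

1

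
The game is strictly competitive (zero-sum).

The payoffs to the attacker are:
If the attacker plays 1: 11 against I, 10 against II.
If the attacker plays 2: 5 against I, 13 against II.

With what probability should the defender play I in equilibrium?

1/3

Row minima are 10 and 5, so the attacker's maximin is 10; column maxima are 11 and 13, so the defender's minimax is 11. These differ, so the equilibrium is in mixed strategies.
Let the defender play I with probability q. The attacker is indifferent when 11q + 10(1−q) = 5q + 13(1−q), giving q = 1/3.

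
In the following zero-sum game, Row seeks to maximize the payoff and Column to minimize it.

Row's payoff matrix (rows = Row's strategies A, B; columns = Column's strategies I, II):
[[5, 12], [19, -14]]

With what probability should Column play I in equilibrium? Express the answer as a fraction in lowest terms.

Row minima are 5 and -14, so Row's maximin is 5; column maxima are 19 and 12, so Column's minimax is 12. These differ, so the equilibrium is in mixed strategies.
Let Column play I with probability q. Row is indifferent when 5q + 12(1−q) = 19q − 14(1−q), giving q = 13/20.

13/20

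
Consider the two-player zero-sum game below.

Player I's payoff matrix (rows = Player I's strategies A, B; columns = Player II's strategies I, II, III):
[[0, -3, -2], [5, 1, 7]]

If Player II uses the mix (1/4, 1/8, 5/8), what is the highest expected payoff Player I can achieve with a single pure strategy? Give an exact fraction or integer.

23/4

A: (0)·(1/4) + (-3)·(1/8) + (-2)·(5/8) = -13/8.
B: (5)·(1/4) + (1)·(1/8) + (7)·(5/8) = 23/4.
The best pure response is B with expected payoff 23/4.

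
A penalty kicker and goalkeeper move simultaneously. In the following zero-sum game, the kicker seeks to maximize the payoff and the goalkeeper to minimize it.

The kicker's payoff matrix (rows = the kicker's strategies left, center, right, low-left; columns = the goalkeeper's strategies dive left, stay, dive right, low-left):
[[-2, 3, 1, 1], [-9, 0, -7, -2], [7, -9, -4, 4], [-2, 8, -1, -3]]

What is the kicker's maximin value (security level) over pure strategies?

-2

The worst-case payoff for each row is left: -2, center: -9, right: -9, low-left: -3.
The best of these is -2.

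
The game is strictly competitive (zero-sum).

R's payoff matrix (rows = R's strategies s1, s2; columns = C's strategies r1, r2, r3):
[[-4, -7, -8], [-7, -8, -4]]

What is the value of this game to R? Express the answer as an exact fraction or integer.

Column r1 is strictly dominated by r2 for C (it gives R more in every row).
The remaining 2×2 game on (s1, s2) × (r2, r3) has no saddle point. Let R play s1 with probability p; indifference gives −7p − 8(1−p) = −8p − 4(1−p), so p = 4/5.
Similarly C's optimal q on r2 is 4/5, and the value is -7·(4/5) + (-8)·(1/5) = -36/5.

-36/5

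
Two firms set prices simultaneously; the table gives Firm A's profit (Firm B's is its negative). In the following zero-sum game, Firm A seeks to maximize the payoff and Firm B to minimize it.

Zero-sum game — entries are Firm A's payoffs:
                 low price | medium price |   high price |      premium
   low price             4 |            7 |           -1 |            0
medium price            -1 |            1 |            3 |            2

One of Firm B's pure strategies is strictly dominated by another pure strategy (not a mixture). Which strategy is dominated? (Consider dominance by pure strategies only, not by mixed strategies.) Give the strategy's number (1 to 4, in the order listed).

Firm B prefers columns that give Firm A less. Compare medium price with low price: 4 < 7, -1 < 1.
So low price strictly dominates medium price for Firm B; medium price is strictly dominated.

2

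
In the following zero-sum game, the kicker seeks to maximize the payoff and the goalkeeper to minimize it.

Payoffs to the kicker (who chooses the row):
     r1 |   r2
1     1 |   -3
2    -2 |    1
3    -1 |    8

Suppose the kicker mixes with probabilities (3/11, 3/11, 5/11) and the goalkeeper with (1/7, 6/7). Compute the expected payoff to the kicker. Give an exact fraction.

28/11

Against (1/7, 6/7), each row's expected payoff is 1: -17/7; 2: 4/7; 3: 47/7.
Taking the (3/11, 3/11, 5/11)-weighted average: (3/11)·(-17/7) + (3/11)·(4/7) + (5/11)·(47/7) = 28/11.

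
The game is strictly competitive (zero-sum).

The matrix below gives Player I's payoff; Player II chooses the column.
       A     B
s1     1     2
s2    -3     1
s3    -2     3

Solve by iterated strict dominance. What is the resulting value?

Row s2 is strictly dominated by row s1 (1>-3, 2>1); eliminate s2.
Column B is strictly dominated by A for Player II (1<2, -2<3); eliminate B.
Row s3 is strictly dominated by row s1 (1>-2); eliminate s3.
Only (s1, A) remains, with payoff 1.

1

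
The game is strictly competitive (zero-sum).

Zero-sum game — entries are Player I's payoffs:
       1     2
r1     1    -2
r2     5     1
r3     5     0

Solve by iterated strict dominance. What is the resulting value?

1

Column 1 is strictly dominated by 2 for Player II (-2<1, 1<5, 0<5); eliminate 1.
Row r3 is strictly dominated by row r2 (1>0); eliminate r3.
Row r1 is strictly dominated by row r2 (1>-2); eliminate r1.
Only (r2, 2) remains, with payoff 1.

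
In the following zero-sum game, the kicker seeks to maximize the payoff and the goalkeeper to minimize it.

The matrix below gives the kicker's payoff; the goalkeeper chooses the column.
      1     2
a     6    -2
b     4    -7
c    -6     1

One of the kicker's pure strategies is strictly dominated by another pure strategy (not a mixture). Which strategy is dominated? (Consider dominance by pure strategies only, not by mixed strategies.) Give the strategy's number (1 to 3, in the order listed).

2

Compare b with a: 6 > 4, -2 > -7.
So a strictly dominates b for the kicker; b is strictly dominated.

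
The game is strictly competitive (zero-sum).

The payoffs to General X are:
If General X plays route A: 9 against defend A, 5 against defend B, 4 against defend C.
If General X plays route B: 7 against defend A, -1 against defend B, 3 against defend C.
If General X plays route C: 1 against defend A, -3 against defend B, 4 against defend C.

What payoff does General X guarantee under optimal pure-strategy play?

4

Row minima: 4, -1, -3 → General X's maximin is 4.
Column maxima: 9, 5, 4 → General Y's minimax is 4.
They coincide at (route A, defend C), so the value is 4.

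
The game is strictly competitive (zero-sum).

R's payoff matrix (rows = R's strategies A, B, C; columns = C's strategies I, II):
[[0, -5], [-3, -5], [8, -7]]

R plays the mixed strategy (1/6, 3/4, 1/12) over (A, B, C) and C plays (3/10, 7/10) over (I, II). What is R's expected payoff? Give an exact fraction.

-491/120

Against (3/10, 7/10), each row's expected payoff is A: -7/2; B: -22/5; C: -5/2.
Taking the (1/6, 3/4, 1/12)-weighted average: (1/6)·(-7/2) + (3/4)·(-22/5) + (1/12)·(-5/2) = -491/120.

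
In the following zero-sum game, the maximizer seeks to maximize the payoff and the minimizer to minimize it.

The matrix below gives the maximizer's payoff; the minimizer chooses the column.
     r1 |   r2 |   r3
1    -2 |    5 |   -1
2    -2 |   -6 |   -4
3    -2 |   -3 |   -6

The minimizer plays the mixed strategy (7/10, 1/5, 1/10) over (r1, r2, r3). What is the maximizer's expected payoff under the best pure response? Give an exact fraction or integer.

-1/2

1: (-2)·(7/10) + (5)·(1/5) + (-1)·(1/10) = -1/2.
2: (-2)·(7/10) + (-6)·(1/5) + (-4)·(1/10) = -3.
3: (-2)·(7/10) + (-3)·(1/5) + (-6)·(1/10) = -13/5.
The best pure response is 1 with expected payoff -1/2.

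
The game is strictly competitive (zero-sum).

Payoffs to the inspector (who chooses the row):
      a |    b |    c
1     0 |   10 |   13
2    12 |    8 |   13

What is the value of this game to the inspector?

60/7

Column c is strictly dominated by b for the inspectee (it gives the inspector more in every row).
The remaining 2×2 game on (1, 2) × (a, b) has no saddle point. Let the inspector play 1 with probability p; indifference gives 12(1−p) = 10p + 8(1−p), so p = 2/7.
Similarly the inspectee's optimal q on a is 1/7, and the value is 0·(1/7) + (10)·(6/7) = 60/7.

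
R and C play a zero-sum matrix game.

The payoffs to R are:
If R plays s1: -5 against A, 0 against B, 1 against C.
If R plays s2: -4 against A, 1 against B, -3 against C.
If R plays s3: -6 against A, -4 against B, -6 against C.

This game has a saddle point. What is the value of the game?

Row minima: -5, -4, -6 → R's maximin is -4.
Column maxima: -4, 1, 1 → C's minimax is -4.
They coincide at (s2, A), so the value is -4.

-4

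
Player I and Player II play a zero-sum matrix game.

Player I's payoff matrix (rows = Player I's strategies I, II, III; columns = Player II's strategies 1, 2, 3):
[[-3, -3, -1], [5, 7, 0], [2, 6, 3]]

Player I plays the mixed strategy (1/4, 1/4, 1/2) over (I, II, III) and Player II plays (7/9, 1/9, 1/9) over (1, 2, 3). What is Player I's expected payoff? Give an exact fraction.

Against (7/9, 1/9, 1/9), each row's expected payoff is I: -25/9; II: 14/3; III: 23/9.
Taking the (1/4, 1/4, 1/2)-weighted average: (1/4)·(-25/9) + (1/4)·(14/3) + (1/2)·(23/9) = 7/4.

7/4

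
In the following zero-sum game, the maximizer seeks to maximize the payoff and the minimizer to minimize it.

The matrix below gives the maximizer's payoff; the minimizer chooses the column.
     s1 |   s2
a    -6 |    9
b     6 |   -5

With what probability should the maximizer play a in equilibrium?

Row minima are -6 and -5, so the maximizer's maximin is -5; column maxima are 6 and 9, so the minimizer's minimax is 6. These differ, so the equilibrium is in mixed strategies.
Let the maximizer play a with probability p. The minimizer is indifferent when −6p + 6(1−p) = 9p − 5(1−p), giving p = 11/26.

11/26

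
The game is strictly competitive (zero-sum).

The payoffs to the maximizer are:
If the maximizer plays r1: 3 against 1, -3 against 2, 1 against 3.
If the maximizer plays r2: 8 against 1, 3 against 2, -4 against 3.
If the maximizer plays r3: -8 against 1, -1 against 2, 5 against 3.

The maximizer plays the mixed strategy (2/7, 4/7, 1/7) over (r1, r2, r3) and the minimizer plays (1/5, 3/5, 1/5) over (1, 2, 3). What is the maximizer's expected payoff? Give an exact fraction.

Against (1/5, 3/5, 1/5), each row's expected payoff is r1: -1; r2: 13/5; r3: -6/5.
Taking the (2/7, 4/7, 1/7)-weighted average: (2/7)·(-1) + (4/7)·(13/5) + (1/7)·(-6/5) = 36/35.

36/35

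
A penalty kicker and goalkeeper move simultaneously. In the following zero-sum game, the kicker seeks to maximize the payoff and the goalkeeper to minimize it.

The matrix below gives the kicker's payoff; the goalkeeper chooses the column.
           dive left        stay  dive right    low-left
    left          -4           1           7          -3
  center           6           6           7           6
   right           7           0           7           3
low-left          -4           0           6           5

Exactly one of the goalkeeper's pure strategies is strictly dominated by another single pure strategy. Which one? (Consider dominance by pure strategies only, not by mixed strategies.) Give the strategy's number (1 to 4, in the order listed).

3

The goalkeeper prefers columns that give the kicker less. Compare dive right with stay: 1 < 7, 6 < 7, 0 < 7, 0 < 6.
So stay strictly dominates dive right for the goalkeeper; dive right is strictly dominated.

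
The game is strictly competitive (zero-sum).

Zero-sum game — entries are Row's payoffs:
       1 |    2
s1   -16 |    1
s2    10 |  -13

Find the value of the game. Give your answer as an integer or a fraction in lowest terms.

-99/20

Row minima are -16 and -13, so Row's maximin is -13; column maxima are 10 and 1, so Column's minimax is 1. These differ, so the equilibrium is in mixed strategies.
Let Row play s1 with probability p. Column is indifferent when −16p + 10(1−p) = p − 13(1−p), giving p = 23/40.
Let Column play 1 with probability q. Row is indifferent when −16q + (1−q) = 10q − 13(1−q), giving q = 7/20.
The value is -16·(7/20) + (1)·(13/20) = -99/20.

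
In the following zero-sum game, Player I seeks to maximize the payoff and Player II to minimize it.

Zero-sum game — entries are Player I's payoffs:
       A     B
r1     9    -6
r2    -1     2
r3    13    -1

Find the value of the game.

Row r1 is strictly dominated by row r3, so Player I never plays it.
The remaining 2×2 game on (r2, r3) × (A, B) has no saddle point. Let Player I play r2 with probability p; indifference gives −p + 13(1−p) = 2p − (1−p), so p = 14/17.
Similarly Player II's optimal q on A is 3/17, and the value is -1·(3/17) + (2)·(14/17) = 25/17.

25/17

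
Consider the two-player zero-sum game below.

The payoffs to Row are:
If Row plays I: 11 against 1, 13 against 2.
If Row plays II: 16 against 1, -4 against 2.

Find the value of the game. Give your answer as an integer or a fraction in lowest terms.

Row minima are 11 and -4, so Row's maximin is 11; column maxima are 16 and 13, so Column's minimax is 13. These differ, so the equilibrium is in mixed strategies.
Let Row play I with probability p. Column is indifferent when 11p + 16(1−p) = 13p − 4(1−p), giving p = 10/11.
Let Column play 1 with probability q. Row is indifferent when 11q + 13(1−q) = 16q − 4(1−q), giving q = 17/22.
The value is 11·(17/22) + (13)·(5/22) = 126/11.

126/11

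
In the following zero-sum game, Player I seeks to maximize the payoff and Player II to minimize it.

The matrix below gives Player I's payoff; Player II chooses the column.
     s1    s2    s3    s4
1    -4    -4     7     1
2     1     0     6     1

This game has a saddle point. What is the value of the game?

Row minima: -4, 0 → Player I's maximin is 0.
Column maxima: 1, 0, 7, 1 → Player II's minimax is 0.
They coincide at (2, s2), so the value is 0.

0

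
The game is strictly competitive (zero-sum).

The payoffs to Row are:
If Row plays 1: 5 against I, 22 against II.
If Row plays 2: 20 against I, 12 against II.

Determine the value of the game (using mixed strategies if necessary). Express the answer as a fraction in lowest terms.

76/5

Row minima are 5 and 12, so Row's maximin is 12; column maxima are 20 and 22, so Column's minimax is 20. These differ, so the equilibrium is in mixed strategies.
Let Row play 1 with probability p. Column is indifferent when 5p + 20(1−p) = 22p + 12(1−p), giving p = 8/25.
Let Column play I with probability q. Row is indifferent when 5q + 22(1−q) = 20q + 12(1−q), giving q = 2/5.
The value is 5·(2/5) + (22)·(3/5) = 76/5.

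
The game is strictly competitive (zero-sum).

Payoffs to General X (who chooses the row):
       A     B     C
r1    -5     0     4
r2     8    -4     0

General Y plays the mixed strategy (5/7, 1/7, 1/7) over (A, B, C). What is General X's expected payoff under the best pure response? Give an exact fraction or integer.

36/7

r1: (-5)·(5/7) + (0)·(1/7) + (4)·(1/7) = -3.
r2: (8)·(5/7) + (-4)·(1/7) + (0)·(1/7) = 36/7.
The best pure response is r2 with expected payoff 36/7.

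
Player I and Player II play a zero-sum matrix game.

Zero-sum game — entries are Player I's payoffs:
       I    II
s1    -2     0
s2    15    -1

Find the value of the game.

-1/9

Row minima are -2 and -1, so Player I's maximin is -1; column maxima are 15 and 0, so Player II's minimax is 0. These differ, so the equilibrium is in mixed strategies.
Let Player I play s1 with probability p. Player II is indifferent when −2p + 15(1−p) = −(1−p), giving p = 8/9.
Let Player II play I with probability q. Player I is indifferent when −2q = 15q − (1−q), giving q = 1/18.
The value is -2·(1/18) + (0)·(17/18) = -1/9.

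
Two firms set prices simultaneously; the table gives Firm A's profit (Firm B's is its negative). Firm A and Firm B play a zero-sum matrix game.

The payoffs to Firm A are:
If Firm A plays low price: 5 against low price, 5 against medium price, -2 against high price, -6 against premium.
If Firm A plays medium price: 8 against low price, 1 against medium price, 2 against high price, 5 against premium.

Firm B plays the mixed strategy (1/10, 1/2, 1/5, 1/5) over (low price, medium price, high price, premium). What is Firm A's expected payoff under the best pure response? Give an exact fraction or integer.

low price: (5)·(1/10) + (5)·(1/2) + (-2)·(1/5) + (-6)·(1/5) = 7/5.
medium price: (8)·(1/10) + (1)·(1/2) + (2)·(1/5) + (5)·(1/5) = 27/10.
The best pure response is medium price with expected payoff 27/10.

27/10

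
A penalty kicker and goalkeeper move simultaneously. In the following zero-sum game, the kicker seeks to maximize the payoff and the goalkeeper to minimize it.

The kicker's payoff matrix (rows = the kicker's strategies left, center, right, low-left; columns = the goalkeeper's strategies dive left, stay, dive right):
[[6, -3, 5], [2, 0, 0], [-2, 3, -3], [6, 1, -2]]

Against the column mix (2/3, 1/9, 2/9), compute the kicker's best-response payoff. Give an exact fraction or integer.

43/9

left: (6)·(2/3) + (-3)·(1/9) + (5)·(2/9) = 43/9.
center: (2)·(2/3) + (0)·(1/9) + (0)·(2/9) = 4/3.
right: (-2)·(2/3) + (3)·(1/9) + (-3)·(2/9) = -5/3.
low-left: (6)·(2/3) + (1)·(1/9) + (-2)·(2/9) = 11/3.
The best pure response is left with expected payoff 43/9.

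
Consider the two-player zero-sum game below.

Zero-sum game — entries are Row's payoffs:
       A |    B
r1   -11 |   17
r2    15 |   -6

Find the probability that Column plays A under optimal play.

Row minima are -11 and -6, so Row's maximin is -6; column maxima are 15 and 17, so Column's minimax is 15. These differ, so the equilibrium is in mixed strategies.
Let Column play A with probability q. Row is indifferent when −11q + 17(1−q) = 15q − 6(1−q), giving q = 23/49.

23/49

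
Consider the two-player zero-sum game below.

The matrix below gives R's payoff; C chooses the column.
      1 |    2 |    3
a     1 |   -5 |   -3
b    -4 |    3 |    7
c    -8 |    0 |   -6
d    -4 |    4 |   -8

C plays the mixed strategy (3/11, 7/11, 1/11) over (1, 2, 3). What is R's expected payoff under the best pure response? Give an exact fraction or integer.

a: (1)·(3/11) + (-5)·(7/11) + (-3)·(1/11) = -35/11.
b: (-4)·(3/11) + (3)·(7/11) + (7)·(1/11) = 16/11.
c: (-8)·(3/11) + (0)·(7/11) + (-6)·(1/11) = -30/11.
d: (-4)·(3/11) + (4)·(7/11) + (-8)·(1/11) = 8/11.
The best pure response is b with expected payoff 16/11.

16/11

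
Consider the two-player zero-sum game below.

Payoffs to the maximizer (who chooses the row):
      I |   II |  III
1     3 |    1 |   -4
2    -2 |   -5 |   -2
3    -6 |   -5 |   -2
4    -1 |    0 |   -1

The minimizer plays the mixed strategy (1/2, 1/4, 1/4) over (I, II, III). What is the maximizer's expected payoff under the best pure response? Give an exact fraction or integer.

1: (3)·(1/2) + (1)·(1/4) + (-4)·(1/4) = 3/4.
2: (-2)·(1/2) + (-5)·(1/4) + (-2)·(1/4) = -11/4.
3: (-6)·(1/2) + (-5)·(1/4) + (-2)·(1/4) = -19/4.
4: (-1)·(1/2) + (0)·(1/4) + (-1)·(1/4) = -3/4.
The best pure response is 1 with expected payoff 3/4.

3/4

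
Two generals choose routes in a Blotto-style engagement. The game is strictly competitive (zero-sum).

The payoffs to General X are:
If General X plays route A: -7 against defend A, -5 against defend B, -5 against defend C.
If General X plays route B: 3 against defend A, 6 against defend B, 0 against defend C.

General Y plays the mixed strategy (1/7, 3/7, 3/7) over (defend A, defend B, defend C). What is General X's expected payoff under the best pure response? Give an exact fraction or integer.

3

route A: (-7)·(1/7) + (-5)·(3/7) + (-5)·(3/7) = -37/7.
route B: (3)·(1/7) + (6)·(3/7) + (0)·(3/7) = 3.
The best pure response is route B with expected payoff 3.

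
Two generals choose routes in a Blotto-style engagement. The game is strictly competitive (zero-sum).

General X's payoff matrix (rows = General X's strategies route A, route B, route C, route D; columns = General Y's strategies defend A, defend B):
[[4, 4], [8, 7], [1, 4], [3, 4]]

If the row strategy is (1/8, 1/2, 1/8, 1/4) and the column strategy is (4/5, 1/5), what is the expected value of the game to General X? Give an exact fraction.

27/5

Against (4/5, 1/5), each row's expected payoff is route A: 4; route B: 39/5; route C: 8/5; route D: 16/5.
Taking the (1/8, 1/2, 1/8, 1/4)-weighted average: (1/8)·(4) + (1/2)·(39/5) + (1/8)·(8/5) + (1/4)·(16/5) = 27/5.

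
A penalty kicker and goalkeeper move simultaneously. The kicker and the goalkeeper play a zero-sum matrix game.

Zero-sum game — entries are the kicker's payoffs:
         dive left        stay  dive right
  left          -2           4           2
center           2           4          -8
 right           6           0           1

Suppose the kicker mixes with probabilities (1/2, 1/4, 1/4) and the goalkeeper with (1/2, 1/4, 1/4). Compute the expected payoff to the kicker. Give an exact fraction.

17/16

Against (1/2, 1/4, 1/4), each row's expected payoff is left: 1/2; center: 0; right: 13/4.
Taking the (1/2, 1/4, 1/4)-weighted average: (1/2)·(1/2) + (1/4)·(0) + (1/4)·(13/4) = 17/16.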